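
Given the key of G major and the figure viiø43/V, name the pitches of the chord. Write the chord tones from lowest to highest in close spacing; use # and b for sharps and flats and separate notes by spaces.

G B C# E

The slash marks an applied leading-tone chord: viio of V. In G major, V is D, so the leading tone to it is C#, a half step below.
Building a half-diminished seventh chord on C# gives C#-E-G-B.
The figured bass 43 indicates second inversion, placing the fifth (G) in the bass: G-B-C#-E.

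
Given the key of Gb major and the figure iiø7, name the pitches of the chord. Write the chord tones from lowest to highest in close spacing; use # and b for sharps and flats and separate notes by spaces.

iiø7 is the half-diminished supertonic seventh, borrowed from the parallel minor. In Gb major that root is Ab.
So the chord is Ab-Cb-Ebb-Gb, a half-diminished seventh chord.

Ab Cb Ebb Gb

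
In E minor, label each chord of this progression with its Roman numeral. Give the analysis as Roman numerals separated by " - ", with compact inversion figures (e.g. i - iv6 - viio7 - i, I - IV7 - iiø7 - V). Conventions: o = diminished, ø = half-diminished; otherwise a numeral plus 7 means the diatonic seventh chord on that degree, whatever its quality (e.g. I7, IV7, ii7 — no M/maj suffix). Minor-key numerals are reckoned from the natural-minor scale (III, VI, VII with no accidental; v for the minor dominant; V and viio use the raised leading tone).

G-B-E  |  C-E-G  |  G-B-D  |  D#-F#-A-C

G-B-E: root E is the tonic; minor triad there is i6.
C-E-G has root C, degree 6 in E minor, so VI.
G-B-D: root G is the mediant; major triad there is III.
D#-F#-A-C: fully diminished seventh chord on D# = scale degree 7 → viio7.

i6 - VI - III - viio7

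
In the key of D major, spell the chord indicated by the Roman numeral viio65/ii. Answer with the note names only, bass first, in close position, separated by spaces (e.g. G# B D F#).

viio65/ii is a secondary leading-tone chord. The target ii is E in D major; the applied chord is rooted a semitone below, on D#.
Building a fully diminished seventh chord on D# gives D#-F#-A-C.
With the 65 figure the chord is in first inversion; from the bass F# upward in close position it reads F#-A-C-D#.

F# A C D#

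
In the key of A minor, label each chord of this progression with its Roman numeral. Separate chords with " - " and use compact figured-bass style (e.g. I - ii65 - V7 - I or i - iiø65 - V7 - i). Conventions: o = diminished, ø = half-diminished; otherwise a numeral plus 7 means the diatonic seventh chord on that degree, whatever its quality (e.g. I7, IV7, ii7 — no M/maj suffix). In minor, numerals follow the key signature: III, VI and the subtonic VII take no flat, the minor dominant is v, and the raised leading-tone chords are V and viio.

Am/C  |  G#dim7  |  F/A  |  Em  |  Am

i6 - viio7 - VI6 - v - i

Am/C: root A is the tonic; minor triad there is i6.
G#dim7: root G# is the leading tone; fully diminished seventh chord there is viio7.
F/A: major triad on F = scale degree 6 → VI6.
Em: minor triad on E = scale degree 5 → v.
Am has root A, degree 1 in A minor, so i.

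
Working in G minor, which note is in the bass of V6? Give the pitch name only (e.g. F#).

V in G minor has root D; the chord is D-F#-A.
The figure 6 means first inversion — the third is in the bass.

F#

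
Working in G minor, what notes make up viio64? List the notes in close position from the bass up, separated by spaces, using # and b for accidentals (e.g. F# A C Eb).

In G minor, the leading-tone chord is built on the raised seventh degree, F#.
Stacking thirds from F# gives F#-A-C.
The figured bass 64 indicates second inversion, placing the fifth (C) in the bass: C-F#-A.

C F# A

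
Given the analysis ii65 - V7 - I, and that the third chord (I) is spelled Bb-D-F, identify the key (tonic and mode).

Bb major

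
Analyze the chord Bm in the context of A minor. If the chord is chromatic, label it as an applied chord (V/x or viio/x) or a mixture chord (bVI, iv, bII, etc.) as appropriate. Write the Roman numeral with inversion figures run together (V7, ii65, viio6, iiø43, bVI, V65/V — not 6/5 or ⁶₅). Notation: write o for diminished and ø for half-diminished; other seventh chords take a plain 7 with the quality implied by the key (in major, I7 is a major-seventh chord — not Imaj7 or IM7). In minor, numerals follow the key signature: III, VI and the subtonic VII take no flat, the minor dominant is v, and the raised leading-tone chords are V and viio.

Stacked in thirds the chord is B-D-F#: a minor triad on B.
B is the second degree of A minor. This is the minor supertonic, borrowed from the parallel major (the Dorian ii).

ii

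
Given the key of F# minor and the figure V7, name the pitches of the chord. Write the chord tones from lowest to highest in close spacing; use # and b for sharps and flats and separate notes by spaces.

In F# minor, the dominant is C#. The dominant is major (leading tone raised), so V is a dominant seventh chord.
That chord is spelled C#-E#-G#-B.

C# E# G# B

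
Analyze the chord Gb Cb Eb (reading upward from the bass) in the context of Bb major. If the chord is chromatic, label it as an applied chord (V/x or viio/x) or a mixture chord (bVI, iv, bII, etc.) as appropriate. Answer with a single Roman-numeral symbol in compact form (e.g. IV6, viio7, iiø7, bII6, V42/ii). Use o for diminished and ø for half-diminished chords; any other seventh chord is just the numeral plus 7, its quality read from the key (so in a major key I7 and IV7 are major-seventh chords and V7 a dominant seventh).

The pitches Cb-Eb-Gb form a major triad rooted on Cb.
Cb is the lowered second degree of Bb major (diatonic 2 would be C). This is the Neapolitan chord — a major triad on the lowered second degree.
With Gb in the bass the chord is in second inversion, so the figured bass is 64.

bII64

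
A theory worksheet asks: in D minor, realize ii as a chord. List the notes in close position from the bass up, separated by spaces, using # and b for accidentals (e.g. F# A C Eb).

E G B

Scale degree 2 in D minor is E; here the chord built on it is altered to a minor triad. ii is the minor supertonic, borrowed from the parallel major (the Dorian ii).
So the chord is E-G-B, a minor triad.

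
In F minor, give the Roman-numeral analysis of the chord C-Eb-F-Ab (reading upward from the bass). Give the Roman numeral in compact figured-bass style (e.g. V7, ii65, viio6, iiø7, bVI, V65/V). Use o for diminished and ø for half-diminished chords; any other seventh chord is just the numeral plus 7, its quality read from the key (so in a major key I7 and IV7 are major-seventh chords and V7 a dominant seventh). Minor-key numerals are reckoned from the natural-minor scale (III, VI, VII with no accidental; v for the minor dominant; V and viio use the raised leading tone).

i43

Stacked in thirds the chord is F-Ab-C-Eb: a minor seventh chord on F.
F is scale degree 1 in F minor, and a minor seventh chord on that degree is written i7.
With C in the bass the chord is in second inversion, so the figured bass is 43.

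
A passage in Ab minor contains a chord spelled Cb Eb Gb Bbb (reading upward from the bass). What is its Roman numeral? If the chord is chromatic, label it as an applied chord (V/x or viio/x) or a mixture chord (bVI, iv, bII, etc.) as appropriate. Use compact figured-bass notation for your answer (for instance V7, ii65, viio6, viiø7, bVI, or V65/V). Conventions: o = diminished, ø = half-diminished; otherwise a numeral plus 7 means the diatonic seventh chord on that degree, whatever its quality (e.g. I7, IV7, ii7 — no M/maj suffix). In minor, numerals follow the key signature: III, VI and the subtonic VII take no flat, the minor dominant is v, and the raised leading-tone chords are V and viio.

The pitches Cb-Eb-Gb-Bbb form a dominant seventh chord rooted on Cb.
Cb is not a diatonic chord root with this quality in Ab minor, but it lies a perfect fifth above Fb (VI), so the chord functions as an applied dominant of VI.

V7/VI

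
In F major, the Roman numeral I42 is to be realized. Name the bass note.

I in F major has root F; the chord is F-A-C-E.
The figure 42 means third inversion — the seventh is in the bass.

E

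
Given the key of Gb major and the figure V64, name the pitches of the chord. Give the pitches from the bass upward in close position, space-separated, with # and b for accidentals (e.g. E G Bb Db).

Ab Db F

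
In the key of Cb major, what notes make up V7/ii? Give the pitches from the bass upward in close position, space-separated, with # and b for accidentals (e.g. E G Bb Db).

The slash means an applied dominant: we want the dominant of ii. In Cb major, ii is Db minor, and its dominant is built on Ab.
Building a dominant seventh chord on Ab gives Ab-C-Eb-Gb.

Ab C Eb Gb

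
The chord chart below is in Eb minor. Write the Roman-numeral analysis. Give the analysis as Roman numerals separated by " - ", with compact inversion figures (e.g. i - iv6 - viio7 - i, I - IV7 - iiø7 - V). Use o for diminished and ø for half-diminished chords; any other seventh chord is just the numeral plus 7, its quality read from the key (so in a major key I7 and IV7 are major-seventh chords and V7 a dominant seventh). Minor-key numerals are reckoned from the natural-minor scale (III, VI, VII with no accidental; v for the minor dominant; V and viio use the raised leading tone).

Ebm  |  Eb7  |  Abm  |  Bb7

i - V7/iv - iv - V7

Ebm: root Eb is the tonic; minor triad there is i.
Eb7: chromatic; Eb is V of iv, so V7/iv.
Abm: root Ab is the subdominant; minor triad there is iv.
Bb7: root Bb is the dominant; dominant seventh chord there is V7.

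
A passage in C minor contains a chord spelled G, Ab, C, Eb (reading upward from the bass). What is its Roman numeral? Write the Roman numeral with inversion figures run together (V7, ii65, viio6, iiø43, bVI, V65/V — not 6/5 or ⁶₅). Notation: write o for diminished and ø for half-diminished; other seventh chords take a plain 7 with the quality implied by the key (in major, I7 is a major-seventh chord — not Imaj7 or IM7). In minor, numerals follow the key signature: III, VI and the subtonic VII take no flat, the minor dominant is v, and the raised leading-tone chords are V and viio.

VI42

The pitches Ab-C-Eb-G form a major seventh chord rooted on Ab.
In C minor, Ab is the submediant; the diatonic major seventh chord there is VI7.
With G in the bass the chord is in third inversion, so the figured bass is 42.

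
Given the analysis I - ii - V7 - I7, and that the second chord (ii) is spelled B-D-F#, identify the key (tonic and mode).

A major

ii is given as B-D-F# — a minor triad with root B.
ii on B implies B is the supertonic; that puts the tonic at A, and the lowercase numeral fits major mode.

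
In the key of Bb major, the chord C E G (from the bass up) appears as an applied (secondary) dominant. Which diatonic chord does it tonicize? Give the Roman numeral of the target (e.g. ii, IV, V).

V

The chord is a major triad on C.
A dominant resolves down a perfect fifth: C → F. In Bb major, F is scale degree 5, i.e. V.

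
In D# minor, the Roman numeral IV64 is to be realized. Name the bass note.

D#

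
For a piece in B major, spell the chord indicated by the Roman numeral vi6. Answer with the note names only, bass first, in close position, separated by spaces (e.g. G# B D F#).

B D# G#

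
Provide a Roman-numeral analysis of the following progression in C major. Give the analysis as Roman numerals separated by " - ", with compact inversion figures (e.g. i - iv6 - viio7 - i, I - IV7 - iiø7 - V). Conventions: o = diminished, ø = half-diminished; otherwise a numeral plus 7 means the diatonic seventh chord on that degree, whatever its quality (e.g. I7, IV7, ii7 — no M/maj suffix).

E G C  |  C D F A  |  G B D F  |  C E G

E-G-C: root C is the tonic; major triad there is I6.
C-D-F-A: minor seventh chord on D = scale degree 2 → ii42.
G-B-D-F has root G, degree 5 in C major, so V7.
C-E-G: root C is the tonic; major triad there is I.

I6 - ii42 - V7 - I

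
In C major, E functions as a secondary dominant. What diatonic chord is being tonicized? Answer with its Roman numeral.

The chord is a major triad on E.
A dominant resolves down a perfect fifth: E → A. In C major, A is scale degree 6, i.e. vi.

vi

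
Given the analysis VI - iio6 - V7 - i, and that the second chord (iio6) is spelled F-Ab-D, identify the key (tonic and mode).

C minor

The chord Ddim/F is a diminished triad rooted on D; its label is iio6.
Counting down one scale step from D places the tonic on C; a diminished triad on degree 2 is diatonic only in minor.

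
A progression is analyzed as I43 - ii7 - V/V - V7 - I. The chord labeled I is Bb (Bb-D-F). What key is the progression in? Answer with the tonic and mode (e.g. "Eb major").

Bb major

The chord Bb is a major triad rooted on Bb; its label is I.
If Bb is scale degree 1 and the mode makes that degree carry a major triad, the tonic is Bb and the mode is major.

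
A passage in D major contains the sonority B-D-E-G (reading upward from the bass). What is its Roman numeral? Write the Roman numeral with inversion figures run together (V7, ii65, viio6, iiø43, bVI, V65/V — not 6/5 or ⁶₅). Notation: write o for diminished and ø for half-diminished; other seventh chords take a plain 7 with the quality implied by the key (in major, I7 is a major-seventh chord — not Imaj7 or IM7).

Stacked in thirds the chord is E-G-B-D: a minor seventh chord on E.
In D major, E is the supertonic; the diatonic minor seventh chord there is ii7.
With B in the bass the chord is in second inversion, so the figured bass is 43.

ii43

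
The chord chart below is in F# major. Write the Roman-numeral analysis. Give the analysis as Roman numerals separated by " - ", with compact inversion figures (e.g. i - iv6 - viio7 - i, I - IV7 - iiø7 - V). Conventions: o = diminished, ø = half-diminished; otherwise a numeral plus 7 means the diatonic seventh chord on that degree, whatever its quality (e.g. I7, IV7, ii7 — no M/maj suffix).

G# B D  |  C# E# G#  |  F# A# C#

iio - V - I

G#-B-D: G# with this quality isn't in the key; it's iio, borrowed from the parallel minor.
C#-E#-G#: root C# is the dominant; major triad there is V.
F#-A#-C#: root F# is the tonic; major triad there is I.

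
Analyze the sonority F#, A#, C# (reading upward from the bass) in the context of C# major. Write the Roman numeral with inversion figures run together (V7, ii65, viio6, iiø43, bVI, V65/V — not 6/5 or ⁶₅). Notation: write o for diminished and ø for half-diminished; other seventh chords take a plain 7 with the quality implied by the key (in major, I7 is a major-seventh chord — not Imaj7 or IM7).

IV

Stacked in thirds the chord is F#-A#-C#: a major triad on F#.
In C# major, F# is the subdominant; the diatonic major triad there is IV.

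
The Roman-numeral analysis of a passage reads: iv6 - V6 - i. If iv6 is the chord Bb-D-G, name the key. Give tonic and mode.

The anchor chord is a minor triad on G, labeled iv6.
iv6 on G implies G is the subdominant; that puts the tonic at D, and the lowercase numeral fits minor mode.

D minor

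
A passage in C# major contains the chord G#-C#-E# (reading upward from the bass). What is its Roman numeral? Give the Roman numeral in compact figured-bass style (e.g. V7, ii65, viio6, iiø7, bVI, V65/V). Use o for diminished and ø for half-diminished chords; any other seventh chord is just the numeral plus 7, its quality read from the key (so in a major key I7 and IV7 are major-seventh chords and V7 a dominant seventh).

I64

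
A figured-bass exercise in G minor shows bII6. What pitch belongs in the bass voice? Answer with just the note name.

C

bII in G minor has root Ab; the chord is Ab-C-Eb.
The figure 6 means first inversion — the third is in the bass.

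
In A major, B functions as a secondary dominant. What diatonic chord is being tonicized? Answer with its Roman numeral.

V

The chord is a major triad on B.
A dominant resolves down a perfect fifth: B → E. In A major, E is scale degree 5, i.e. V.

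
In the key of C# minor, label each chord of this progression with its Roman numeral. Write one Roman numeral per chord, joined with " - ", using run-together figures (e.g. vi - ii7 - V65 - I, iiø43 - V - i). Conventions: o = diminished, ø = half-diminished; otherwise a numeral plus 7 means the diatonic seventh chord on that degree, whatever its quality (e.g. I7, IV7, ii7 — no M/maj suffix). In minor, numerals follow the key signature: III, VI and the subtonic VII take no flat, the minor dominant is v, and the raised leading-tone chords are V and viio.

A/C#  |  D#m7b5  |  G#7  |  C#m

VI6 - iiø7 - V7 - i

A/C#: major triad on A = scale degree 6 → VI6.
D#m7b5 has root D#, degree 2 in C# minor, so iiø7.
G#7 has root G#, degree 5 in C# minor, so V7.
C#m has root C#, degree 1 in C# minor, so i.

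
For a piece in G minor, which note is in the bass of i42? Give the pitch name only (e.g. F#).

i in G minor has root G; the chord is G-Bb-D-F.
The figure 42 means third inversion — the seventh is in the bass.

F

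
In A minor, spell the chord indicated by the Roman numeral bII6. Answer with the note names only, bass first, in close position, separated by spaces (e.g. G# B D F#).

D F Bb

bII6 is the Neapolitan sixth — a major triad on the lowered second degree, here in its customary first inversion. In A minor that root is Bb.
So the chord is Bb-D-F, a major triad.
The figured bass 6 indicates first inversion, placing the third (D) in the bass: D-F-Bb.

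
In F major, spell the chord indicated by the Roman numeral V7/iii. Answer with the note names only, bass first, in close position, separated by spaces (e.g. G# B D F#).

E G# B D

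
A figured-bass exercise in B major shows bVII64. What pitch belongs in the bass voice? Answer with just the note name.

E

bVII in B major has root A; the chord is A-C#-E.
The figure 64 means second inversion — the fifth is in the bass.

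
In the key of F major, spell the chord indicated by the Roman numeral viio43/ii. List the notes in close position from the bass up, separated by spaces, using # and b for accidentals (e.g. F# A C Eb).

C Eb F# A

viio43/ii is a secondary leading-tone chord. The target ii is G in F major; the applied chord is rooted a semitone below, on F#.
Building a fully diminished seventh chord on F# gives F#-A-C-Eb.
The figured bass 43 indicates second inversion, placing the fifth (C) in the bass: C-Eb-F#-A.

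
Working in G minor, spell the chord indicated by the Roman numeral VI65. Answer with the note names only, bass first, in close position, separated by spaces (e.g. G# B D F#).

G Bb D Eb

The numeral's case and figure indicate a major seventh chord. In G minor its root, the submediant, is Eb.
Stacking thirds from Eb gives Eb-G-Bb-D.
The figured bass 65 indicates first inversion, placing the third (G) in the bass: G-Bb-D-Eb.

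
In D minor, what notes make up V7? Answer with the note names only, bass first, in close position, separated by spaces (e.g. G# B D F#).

A C# E G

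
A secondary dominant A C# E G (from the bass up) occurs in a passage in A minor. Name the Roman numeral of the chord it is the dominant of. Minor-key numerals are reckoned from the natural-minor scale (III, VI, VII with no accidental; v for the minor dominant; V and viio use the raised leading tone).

The chord is a dominant seventh chord on A.
A dominant resolves down a perfect fifth: A → D. In A minor, D is scale degree 4, i.e. iv.

iv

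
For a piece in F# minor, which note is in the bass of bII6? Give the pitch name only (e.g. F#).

B

bII in F# minor has root G; the chord is G-B-D.
The figure 6 means first inversion — the third is in the bass.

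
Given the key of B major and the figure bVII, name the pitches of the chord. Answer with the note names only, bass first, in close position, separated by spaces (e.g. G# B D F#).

Scale degree 7 in B major is A#; lowering it a half step gives A. bVII is a major triad on the lowered seventh degree (the subtonic), borrowed from the parallel minor.
So the chord is A-C#-E, a major triad.

A C# E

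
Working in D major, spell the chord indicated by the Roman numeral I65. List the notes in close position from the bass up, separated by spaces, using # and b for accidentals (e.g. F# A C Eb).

F# A C# D

The numeral's case and figure indicate a major seventh chord. In D major its root, the first degree, is D.
Stacking thirds from D gives D-F#-A-C#.
With the 65 figure the chord is in first inversion; from the bass F# upward in close position it reads F#-A-C#-D.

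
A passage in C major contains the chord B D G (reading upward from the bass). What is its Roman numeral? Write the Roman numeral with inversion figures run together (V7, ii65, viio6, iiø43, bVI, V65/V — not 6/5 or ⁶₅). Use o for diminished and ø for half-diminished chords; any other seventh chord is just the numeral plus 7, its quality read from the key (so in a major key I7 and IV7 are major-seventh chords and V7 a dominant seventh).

V6

The pitches G-B-D form a major triad rooted on G.
In C major, G is the dominant; the diatonic major triad there is V.
With B in the bass the chord is in first inversion, so the figured bass is 6.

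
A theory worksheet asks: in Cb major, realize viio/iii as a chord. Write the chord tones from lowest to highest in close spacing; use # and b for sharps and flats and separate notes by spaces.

D F Ab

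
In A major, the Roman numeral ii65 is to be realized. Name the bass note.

ii in A major has root B; the chord is B-D-F#-A.
The figure 65 means first inversion — the third is in the bass.

D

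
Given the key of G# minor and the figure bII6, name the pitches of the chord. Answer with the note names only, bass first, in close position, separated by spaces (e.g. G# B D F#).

C# E A

bII6 is the Neapolitan sixth — a major triad on the lowered second degree, here in its customary first inversion. In G# minor that root is A.
So the chord is A-C#-E.
The figured bass 6 indicates first inversion, placing the third (C#) in the bass: C#-E-A.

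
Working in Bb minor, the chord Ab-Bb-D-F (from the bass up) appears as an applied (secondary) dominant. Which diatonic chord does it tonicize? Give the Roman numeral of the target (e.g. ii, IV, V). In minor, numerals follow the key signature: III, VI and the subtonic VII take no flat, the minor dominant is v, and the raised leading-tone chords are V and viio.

iv

The chord is a dominant seventh chord on Bb.
A dominant resolves down a perfect fifth: Bb → Eb. In Bb minor, Eb is scale degree 4, i.e. iv.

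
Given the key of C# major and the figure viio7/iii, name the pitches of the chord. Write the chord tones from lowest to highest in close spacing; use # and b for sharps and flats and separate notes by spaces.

viio7/iii is a secondary leading-tone chord. The target iii is E# in C# major; the applied chord is rooted a semitone below, on D##.
Building a fully diminished seventh chord on D## gives D##-F##-A#-C#.

D## F## A# C#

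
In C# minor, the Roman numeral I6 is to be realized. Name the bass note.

E#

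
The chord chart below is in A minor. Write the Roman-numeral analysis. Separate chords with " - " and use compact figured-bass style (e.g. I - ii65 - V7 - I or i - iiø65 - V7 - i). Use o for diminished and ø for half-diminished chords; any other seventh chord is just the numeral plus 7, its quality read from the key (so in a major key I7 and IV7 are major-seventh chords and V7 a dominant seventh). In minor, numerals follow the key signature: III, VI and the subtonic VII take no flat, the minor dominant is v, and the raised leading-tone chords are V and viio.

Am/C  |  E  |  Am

Am/C: root A is the tonic; minor triad there is i6.
E: root E is the dominant; major triad there is V.
Am: minor triad on A = scale degree 1 → i.

i6 - V - i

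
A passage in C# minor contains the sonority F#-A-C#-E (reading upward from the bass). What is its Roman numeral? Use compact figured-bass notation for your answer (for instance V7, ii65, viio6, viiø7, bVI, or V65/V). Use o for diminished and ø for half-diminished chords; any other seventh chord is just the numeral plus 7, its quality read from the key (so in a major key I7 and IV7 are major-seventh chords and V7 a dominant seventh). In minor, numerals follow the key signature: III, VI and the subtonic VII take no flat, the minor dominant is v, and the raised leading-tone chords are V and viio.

The pitches F#-A-C#-E form a minor seventh chord rooted on F#.
F# is scale degree 4 in C# minor, and a minor seventh chord on that degree is written iv7.

iv7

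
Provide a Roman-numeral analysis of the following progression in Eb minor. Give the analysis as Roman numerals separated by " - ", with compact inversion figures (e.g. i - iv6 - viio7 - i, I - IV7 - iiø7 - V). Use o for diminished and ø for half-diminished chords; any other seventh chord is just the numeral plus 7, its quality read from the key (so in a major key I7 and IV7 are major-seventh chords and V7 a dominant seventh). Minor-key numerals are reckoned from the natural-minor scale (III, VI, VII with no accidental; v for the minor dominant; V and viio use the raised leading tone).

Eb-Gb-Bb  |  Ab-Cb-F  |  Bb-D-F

i - iio6 - V

Eb-Gb-Bb has root Eb, degree 1 in Eb minor, so i.
Ab-Cb-F has root F, degree 2 in Eb minor, so iio6.
Bb-D-F: root Bb is the dominant; major triad there is V.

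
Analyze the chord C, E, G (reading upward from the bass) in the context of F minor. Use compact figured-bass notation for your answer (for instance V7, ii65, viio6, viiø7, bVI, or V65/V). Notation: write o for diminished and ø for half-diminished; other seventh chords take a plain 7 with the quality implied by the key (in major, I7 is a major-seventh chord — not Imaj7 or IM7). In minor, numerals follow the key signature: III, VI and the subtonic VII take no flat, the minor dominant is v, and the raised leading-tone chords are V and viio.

V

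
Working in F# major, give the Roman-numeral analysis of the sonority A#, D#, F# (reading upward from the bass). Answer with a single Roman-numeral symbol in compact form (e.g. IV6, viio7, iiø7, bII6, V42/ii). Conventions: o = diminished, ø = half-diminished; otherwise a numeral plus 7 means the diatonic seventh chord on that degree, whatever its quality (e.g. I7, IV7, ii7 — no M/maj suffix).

vi64

The pitches D#-F#-A# form a minor triad rooted on D#.
D# is scale degree 6 in F# major, and a minor triad on that degree is written vi.
With A# in the bass the chord is in second inversion, so the figured bass is 64.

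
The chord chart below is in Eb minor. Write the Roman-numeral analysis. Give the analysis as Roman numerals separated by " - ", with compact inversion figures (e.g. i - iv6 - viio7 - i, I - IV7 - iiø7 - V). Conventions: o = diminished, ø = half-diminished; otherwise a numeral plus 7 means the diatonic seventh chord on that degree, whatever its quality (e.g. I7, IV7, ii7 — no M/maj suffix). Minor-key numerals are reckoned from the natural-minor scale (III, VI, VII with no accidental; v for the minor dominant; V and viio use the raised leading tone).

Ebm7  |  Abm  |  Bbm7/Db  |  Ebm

i7 - iv - v65 - i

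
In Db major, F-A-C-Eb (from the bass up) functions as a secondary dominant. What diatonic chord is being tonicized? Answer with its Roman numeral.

vi

The chord is a dominant seventh chord on F.
A dominant resolves down a perfect fifth: F → Bb. In Db major, Bb is scale degree 6, i.e. vi.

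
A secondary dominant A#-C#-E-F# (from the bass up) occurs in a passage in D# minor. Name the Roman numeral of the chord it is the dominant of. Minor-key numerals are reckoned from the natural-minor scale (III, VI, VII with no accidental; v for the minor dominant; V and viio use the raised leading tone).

The chord is a dominant seventh chord on F#.
A dominant resolves down a perfect fifth: F# → B. In D# minor, B is scale degree 6, i.e. VI.

VI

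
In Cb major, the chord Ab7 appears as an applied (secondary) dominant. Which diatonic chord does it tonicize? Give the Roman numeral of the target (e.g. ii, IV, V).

The chord is a dominant seventh chord on Ab.
A dominant resolves down a perfect fifth: Ab → Db. In Cb major, Db is scale degree 2, i.e. ii.

ii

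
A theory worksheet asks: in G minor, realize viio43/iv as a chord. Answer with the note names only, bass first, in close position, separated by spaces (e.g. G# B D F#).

viio43/iv is a secondary leading-tone chord. The target iv is C in G minor; the applied chord is rooted a semitone below, on B.
Building a fully diminished seventh chord on B gives B-D-F-Ab.
The figured bass 43 indicates second inversion, placing the fifth (F) in the bass: F-Ab-B-D.

F Ab B D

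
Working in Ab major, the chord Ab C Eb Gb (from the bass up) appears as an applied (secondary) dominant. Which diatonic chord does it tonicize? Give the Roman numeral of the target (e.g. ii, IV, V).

IV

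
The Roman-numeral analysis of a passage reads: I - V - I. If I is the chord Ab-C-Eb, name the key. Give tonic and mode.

I is given as Ab-C-Eb — a major triad with root Ab.
If Ab is scale degree 1 and the mode makes that degree carry a major triad, the tonic is Ab and the mode is major.

Ab major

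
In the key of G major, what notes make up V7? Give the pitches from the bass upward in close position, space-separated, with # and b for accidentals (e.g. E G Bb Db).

In G major, the fifth degree is D, and the diatonic chord built there is a dominant seventh chord.
That chord is spelled D-F#-A-C.

D F# A C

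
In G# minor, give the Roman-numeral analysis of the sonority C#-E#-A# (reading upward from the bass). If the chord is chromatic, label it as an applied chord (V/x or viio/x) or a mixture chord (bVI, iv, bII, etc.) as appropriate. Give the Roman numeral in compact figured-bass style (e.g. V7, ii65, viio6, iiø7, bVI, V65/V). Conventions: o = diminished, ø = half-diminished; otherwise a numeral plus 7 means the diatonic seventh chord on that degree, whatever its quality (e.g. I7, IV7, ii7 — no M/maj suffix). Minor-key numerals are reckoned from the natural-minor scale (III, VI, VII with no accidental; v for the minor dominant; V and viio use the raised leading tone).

The pitches A#-C#-E# form a minor triad rooted on A#.
A# is the second degree of G# minor. This is the minor supertonic, borrowed from the parallel major (the Dorian ii).
With C# in the bass the chord is in first inversion, so the figured bass is 6.

ii6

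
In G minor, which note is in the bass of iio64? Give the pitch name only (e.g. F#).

Eb

iio in G minor has root A; the chord is A-C-Eb.
The figure 64 means second inversion — the fifth is in the bass.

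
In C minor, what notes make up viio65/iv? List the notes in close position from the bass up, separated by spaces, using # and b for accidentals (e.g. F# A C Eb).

viio65/iv is a secondary leading-tone chord. The target iv is F in C minor; the applied chord is rooted a semitone below, on E.
Building a fully diminished seventh chord on E gives E-G-Bb-Db.
The figured bass 65 indicates first inversion, placing the third (G) in the bass: G-Bb-Db-E.

G Bb Db E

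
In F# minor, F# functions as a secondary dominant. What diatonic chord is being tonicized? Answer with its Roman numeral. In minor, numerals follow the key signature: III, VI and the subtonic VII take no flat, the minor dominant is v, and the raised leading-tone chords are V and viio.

The chord is a major triad on F#.
A dominant resolves down a perfect fifth: F# → B. In F# minor, B is scale degree 4, i.e. iv.

iv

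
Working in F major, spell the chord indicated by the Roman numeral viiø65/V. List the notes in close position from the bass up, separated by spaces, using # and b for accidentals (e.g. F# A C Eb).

D F A B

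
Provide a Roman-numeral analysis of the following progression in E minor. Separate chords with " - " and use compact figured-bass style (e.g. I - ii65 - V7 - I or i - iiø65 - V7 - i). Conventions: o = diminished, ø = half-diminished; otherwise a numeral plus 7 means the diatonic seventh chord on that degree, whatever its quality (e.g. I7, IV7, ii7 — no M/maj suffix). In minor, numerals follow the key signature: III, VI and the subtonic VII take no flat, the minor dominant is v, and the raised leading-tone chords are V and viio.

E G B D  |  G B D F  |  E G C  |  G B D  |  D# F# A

E-G-B-D: root E is the tonic; minor seventh chord there is i7.
G-B-D-F: a dominant seventh chord on G, the applied dominant of VI → V7/VI.
E-G-C: major triad on C = scale degree 6 → VI6.
G-B-D: root G is the mediant; major triad there is III.
D#-F#-A: diminished triad on D# = scale degree 7 → viio.

i7 - V7/VI - VI6 - III - viio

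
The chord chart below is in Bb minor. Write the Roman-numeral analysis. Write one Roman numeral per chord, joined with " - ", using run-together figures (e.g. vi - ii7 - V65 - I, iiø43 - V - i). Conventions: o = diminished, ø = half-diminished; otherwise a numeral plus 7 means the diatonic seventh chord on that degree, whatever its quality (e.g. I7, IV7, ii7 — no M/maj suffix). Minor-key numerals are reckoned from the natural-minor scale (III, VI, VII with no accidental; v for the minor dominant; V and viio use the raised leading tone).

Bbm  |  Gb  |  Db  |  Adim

Bbm: minor triad on Bb = scale degree 1 → i.
Gb: major triad on Gb = scale degree 6 → VI.
Db: root Db is the mediant; major triad there is III.
Adim has root A, degree 7 in Bb minor, so viio.

i - VI - III - viio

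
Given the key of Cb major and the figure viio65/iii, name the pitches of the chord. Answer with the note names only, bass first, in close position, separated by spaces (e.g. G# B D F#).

F Ab Cb D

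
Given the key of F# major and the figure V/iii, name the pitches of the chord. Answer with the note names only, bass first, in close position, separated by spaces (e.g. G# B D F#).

The slash means an applied dominant: we want the dominant of iii. In F# major, iii is A# minor, and its dominant is built on E#.
Building a major triad on E# gives E#-G##-B#.

E# G## B#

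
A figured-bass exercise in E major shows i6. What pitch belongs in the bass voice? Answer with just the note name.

G

i in E major has root E; the chord is E-G-B.
The figure 6 means first inversion — the third is in the bass.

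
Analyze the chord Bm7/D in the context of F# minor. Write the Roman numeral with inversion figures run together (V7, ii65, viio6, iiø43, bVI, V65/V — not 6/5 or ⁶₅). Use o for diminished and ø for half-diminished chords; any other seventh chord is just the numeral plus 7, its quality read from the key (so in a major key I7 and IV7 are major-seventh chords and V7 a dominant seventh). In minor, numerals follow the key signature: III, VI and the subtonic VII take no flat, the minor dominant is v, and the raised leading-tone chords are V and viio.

iv65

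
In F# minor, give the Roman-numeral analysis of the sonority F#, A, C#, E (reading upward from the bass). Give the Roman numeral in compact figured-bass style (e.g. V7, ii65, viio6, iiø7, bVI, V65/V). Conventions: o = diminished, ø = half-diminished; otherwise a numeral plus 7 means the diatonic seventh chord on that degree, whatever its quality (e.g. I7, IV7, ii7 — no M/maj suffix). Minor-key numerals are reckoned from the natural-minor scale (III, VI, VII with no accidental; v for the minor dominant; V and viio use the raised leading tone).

i7

The pitches F#-A-C#-E form a minor seventh chord rooted on F#.
F# is scale degree 1 in F# minor, and a minor seventh chord on that degree is written i7.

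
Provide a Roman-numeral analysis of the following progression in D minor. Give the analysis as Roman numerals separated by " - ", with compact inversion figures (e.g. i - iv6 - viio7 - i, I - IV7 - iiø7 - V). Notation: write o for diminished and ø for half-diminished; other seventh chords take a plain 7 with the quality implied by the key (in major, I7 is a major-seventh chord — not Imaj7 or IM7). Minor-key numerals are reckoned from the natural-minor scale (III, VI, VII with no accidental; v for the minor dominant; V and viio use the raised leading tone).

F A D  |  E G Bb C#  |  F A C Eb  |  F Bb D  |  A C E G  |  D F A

i6 - viio65 - V7/VI - VI64 - v7 - i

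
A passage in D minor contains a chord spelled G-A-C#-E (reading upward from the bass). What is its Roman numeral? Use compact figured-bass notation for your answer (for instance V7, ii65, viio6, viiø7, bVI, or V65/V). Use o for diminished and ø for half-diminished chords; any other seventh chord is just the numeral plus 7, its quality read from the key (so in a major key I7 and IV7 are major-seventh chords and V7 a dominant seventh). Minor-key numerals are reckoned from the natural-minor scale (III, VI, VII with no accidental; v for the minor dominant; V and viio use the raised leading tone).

V42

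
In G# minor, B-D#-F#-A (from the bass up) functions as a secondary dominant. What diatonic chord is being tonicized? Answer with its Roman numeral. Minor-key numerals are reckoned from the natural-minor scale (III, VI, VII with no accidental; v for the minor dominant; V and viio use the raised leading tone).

VI

The chord is a dominant seventh chord on B.
A dominant resolves down a perfect fifth: B → E. In G# minor, E is scale degree 6, i.e. VI.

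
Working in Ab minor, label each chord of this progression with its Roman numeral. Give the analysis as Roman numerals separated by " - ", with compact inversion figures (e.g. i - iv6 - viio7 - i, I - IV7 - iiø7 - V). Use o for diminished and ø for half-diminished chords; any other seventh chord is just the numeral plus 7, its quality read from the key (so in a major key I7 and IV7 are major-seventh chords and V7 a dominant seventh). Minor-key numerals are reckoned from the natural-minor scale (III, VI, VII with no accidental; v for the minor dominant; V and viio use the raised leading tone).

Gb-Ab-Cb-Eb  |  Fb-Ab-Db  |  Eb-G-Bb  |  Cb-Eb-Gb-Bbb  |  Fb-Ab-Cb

i42 - iv6 - V - V7/VI - VI

Gb-Ab-Cb-Eb has root Ab, degree 1 in Ab minor, so i42.
Fb-Ab-Db has root Db, degree 4 in Ab minor, so iv6.
Eb-G-Bb: major triad on Eb = scale degree 5 → V.
Cb-Eb-Gb-Bbb is the secondary dominant of VI (dominant seventh chord on Cb): V7/VI.
Fb-Ab-Cb: major triad on Fb = scale degree 6 → VI.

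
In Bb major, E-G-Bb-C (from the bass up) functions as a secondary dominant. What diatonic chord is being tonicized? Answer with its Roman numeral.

V

The chord is a dominant seventh chord on C.
A dominant resolves down a perfect fifth: C → F. In Bb major, F is scale degree 5, i.e. V.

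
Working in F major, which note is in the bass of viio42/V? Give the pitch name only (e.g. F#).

Ab

The applied chord viio42/V is rooted on B: B-D-F-Ab.
The figure 42 means third inversion — the seventh is in the bass.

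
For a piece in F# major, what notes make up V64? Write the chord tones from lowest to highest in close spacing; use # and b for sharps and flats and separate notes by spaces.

The numeral's case and figure indicate a major triad. In F# major its root, the dominant, is C#.
That chord is spelled C#-E#-G#.
The figured bass 64 indicates second inversion, placing the fifth (G#) in the bass: G#-C#-E#.

G# C# E#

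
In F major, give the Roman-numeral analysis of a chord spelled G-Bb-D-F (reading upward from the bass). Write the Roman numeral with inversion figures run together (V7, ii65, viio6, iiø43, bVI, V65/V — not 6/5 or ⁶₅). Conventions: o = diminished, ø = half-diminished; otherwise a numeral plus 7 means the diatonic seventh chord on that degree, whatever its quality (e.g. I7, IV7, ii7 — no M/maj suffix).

The pitches G-Bb-D-F form a minor seventh chord rooted on G.
G is scale degree 2 in F major, and a minor seventh chord on that degree is written ii7.

ii7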